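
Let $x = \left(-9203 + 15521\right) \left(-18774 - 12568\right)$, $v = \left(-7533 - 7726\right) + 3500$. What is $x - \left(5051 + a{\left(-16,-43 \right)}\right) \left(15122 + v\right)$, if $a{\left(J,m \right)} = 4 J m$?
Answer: $-224260245$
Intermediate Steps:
$a{\left(J,m \right)} = 4 J m$
$v = -11759$ ($v = -15259 + 3500 = -11759$)
$x = -198018756$ ($x = 6318 \left(-31342\right) = -198018756$)
$x - \left(5051 + a{\left(-16,-43 \right)}\right) \left(15122 + v\right) = -198018756 - \left(5051 + 4 \left(-16\right) \left(-43\right)\right) \left(15122 - 11759\right) = -198018756 - \left(5051 + 2752\right) 3363 = -198018756 - 7803 \cdot 3363 = -198018756 - 26241489 = -224260245$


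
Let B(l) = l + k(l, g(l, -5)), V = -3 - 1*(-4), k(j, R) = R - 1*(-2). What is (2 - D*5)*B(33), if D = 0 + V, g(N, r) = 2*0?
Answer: -105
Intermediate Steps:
g(N, r) = 0
k(j, R) = 2 + R (k(j, R) = R + 2 = 2 + R)
V = 1 (V = -3 + 4 = 1)
D = 1 (D = 0 + 1 = 1)
B(l) = 2 + l (B(l) = l + (2 + 0) = l + 2 = 2 + l)
(2 - D*5)*B(33) = (2 - 5)*(2 + 33) = (2 - 1*5)*35 = (2 - 5)*35 = -3*35 = -105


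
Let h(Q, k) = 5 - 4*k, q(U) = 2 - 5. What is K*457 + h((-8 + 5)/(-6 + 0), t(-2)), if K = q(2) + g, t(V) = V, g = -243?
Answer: -112409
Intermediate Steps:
q(U) = -3
K = -246 (K = -3 - 243 = -246)
K*457 + h((-8 + 5)/(-6 + 0), t(-2)) = -246*457 + (5 - 4*(-2)) = -112422 + (5 + 8) = -112422 + 13 = -112409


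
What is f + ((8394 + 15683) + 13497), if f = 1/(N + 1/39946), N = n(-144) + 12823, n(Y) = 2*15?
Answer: 19291466271932/513425939 ≈ 37574.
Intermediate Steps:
n(Y) = 30
N = 12853 (N = 30 + 12823 = 12853)
f = 39946/513425939 (f = 1/(12853 + 1/39946) = 1/(513425939/39946) = 39946/513425939 ≈ 7.7803e-5)
f + ((8394 + 15683) + 13497) = 39946/513425939 + ((8394 + 15683) + 13497) = 39946/513425939 + (24077 + 13497) = 39946/513425939 + 37574 = 19291466271932/513425939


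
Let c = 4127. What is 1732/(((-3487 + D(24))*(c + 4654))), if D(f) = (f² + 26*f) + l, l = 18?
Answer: -1732/19924089 ≈ -8.6930e-5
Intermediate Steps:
D(f) = 18 + f² + 26*f (D(f) = (f² + 26*f) + 18 = 18 + f² + 26*f)
1732/(((-3487 + D(24))*(c + 4654))) = 1732/(((-3487 + (18 + 24² + 26*24))*(4127 + 4654))) = 1732/(((-3487 + (18 + 576 + 624))*8781)) = 1732/(((-3487 + 1218)*8781)) = 1732/((-2269*8781)) = 1732/(-19924089) = 1732*(-1/19924089) = -1732/19924089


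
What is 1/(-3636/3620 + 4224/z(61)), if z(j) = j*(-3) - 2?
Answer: -33485/798177 ≈ -0.041952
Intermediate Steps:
z(j) = -2 - 3*j (z(j) = -3*j - 2 = -2 - 3*j)
1/(-3636/3620 + 4224/z(61)) = 1/(-3636/3620 + 4224/(-2 - 3*61)) = 1/(-3636*1/3620 + 4224/(-2 - 183)) = 1/(-909/905 + 4224/(-185)) = 1/(-909/905 + 4224*(-1/185)) = 1/(-909/905 - 4224/185) = 1/(-798177/33485) = -33485/798177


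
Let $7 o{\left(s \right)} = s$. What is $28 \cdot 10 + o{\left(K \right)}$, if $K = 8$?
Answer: $\frac{1968}{7} \approx 281.14$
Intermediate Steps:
$o{\left(s \right)} = \frac{s}{7}$
$28 \cdot 10 + o{\left(K \right)} = 28 \cdot 10 + \frac{1}{7} \cdot 8 = 280 + \frac{8}{7} = \frac{1968}{7}$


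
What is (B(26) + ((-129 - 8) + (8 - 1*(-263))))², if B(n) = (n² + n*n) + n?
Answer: 2286144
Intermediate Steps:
B(n) = n + 2*n² (B(n) = (n² + n²) + n = 2*n² + n = n + 2*n²)
(B(26) + ((-129 - 8) + (8 - 1*(-263))))² = (26*(1 + 2*26) + ((-129 - 8) + (8 - 1*(-263))))² = (26*(1 + 52) + (-137 + (8 + 263)))² = (26*53 + (-137 + 271))² = (1378 + 134)² = 1512² = 2286144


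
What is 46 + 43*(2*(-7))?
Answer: -556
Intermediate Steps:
46 + 43*(2*(-7)) = 46 + 43*(-14) = 46 - 602 = -556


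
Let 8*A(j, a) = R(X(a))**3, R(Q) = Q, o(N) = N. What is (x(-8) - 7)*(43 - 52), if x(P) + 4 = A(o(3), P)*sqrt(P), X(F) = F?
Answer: 99 + 1152*I*sqrt(2) ≈ 99.0 + 1629.2*I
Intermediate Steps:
A(j, a) = a**3/8
x(P) = -4 + P**(7/2)/8 (x(P) = -4 + (P**3/8)*sqrt(P) = -4 + P**(7/2)/8)
(x(-8) - 7)*(43 - 52) = ((-4 + (-8)**(7/2)/8) - 7)*(43 - 52) = ((-4 + (-1024*I*sqrt(2))/8) - 7)*(-9) = ((-4 - 128*I*sqrt(2)) - 7)*(-9) = (-11 - 128*I*sqrt(2))*(-9) = 99 + 1152*I*sqrt(2)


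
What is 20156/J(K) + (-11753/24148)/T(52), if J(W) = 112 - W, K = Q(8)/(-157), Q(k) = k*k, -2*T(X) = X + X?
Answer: 248365460211/1385032688 ≈ 179.32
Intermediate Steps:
T(X) = -X (T(X) = -(X + X)/2 = -X)
Q(k) = k²
K = -64/157 (K = 8²/(-157) = 64*(-1/157) = -64/157 ≈ -0.40764)
20156/J(K) + (-11753/24148)/T(52) = 20156/(112 - 1*(-64/157)) + (-11753/24148)/((-1*52)) = 20156/(112 + 64/157) - 11753*1/24148/(-52) = 20156/(17648/157) - 11753/24148*(-1/52) = 20156*(157/17648) + 11753/1255696 = 791123/4412 + 11753/1255696 = 248365460211/1385032688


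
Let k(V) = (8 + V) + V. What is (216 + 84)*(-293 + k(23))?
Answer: -71700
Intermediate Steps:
k(V) = 8 + 2*V
(216 + 84)*(-293 + k(23)) = (216 + 84)*(-293 + (8 + 2*23)) = 300*(-293 + (8 + 46)) = 300*(-293 + 54) = 300*(-239) = -71700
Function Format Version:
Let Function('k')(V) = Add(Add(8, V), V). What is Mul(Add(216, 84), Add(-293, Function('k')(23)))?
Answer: -71700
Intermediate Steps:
Function('k')(V) = Add(8, Mul(2, V))
Mul(Add(216, 84), Add(-293, Function('k')(23))) = Mul(Add(216, 84), Add(-293, Add(8, Mul(2, 23)))) = Mul(300, Add(-293, Add(8, 46))) = Mul(300, Add(-293, 54)) = Mul(300, -239) = -71700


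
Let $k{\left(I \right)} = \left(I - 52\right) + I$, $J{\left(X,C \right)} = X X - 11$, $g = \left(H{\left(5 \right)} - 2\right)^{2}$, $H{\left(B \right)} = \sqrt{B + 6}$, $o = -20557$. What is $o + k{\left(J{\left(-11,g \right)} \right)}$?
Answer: $-20389$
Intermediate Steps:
$H{\left(B \right)} = \sqrt{6 + B}$
$g = \left(-2 + \sqrt{11}\right)^{2}$ ($g = \left(\sqrt{6 + 5} - 2\right)^{2} = \left(\sqrt{11} - 2\right)^{2} = \left(-2 + \sqrt{11}\right)^{2} \approx 1.7335$)
$J{\left(X,C \right)} = -11 + X^{2}$ ($J{\left(X,C \right)} = X^{2} - 11 = -11 + X^{2}$)
$k{\left(I \right)} = -52 + 2 I$ ($k{\left(I \right)} = \left(-52 + I\right) + I = -52 + 2 I$)
$o + k{\left(J{\left(-11,g \right)} \right)} = -20557 - \left(52 - 2 \left(-11 + \left(-11\right)^{2}\right)\right) = -20557 - \left(52 - 2 \left(-11 + 121\right)\right) = -20557 + \left(-52 + 2 \cdot 110\right) = -20557 + \left(-52 + 220\right) = -20557 + 168 = -20389$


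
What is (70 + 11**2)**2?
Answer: 36481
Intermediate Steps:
(70 + 11**2)**2 = (70 + 121)**2 = 191**2 = 36481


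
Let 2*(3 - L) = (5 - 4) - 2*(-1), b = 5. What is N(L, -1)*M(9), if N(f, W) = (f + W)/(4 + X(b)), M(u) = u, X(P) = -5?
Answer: -9/2 ≈ -4.5000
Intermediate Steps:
L = 3/2 (L = 3 - ((5 - 4) - 2*(-1))/2 = 3 - (1 + 2)/2 = 3 - 1/2*3 = 3 - 3/2 = 3/2 ≈ 1.5000)
N(f, W) = -W - f (N(f, W) = (f + W)/(4 - 5) = (W + f)/(-1) = (W + f)*(-1) = -W - f)
N(L, -1)*M(9) = (-1*(-1) - 1*3/2)*9 = (1 - 3/2)*9 = -1/2*9 = -9/2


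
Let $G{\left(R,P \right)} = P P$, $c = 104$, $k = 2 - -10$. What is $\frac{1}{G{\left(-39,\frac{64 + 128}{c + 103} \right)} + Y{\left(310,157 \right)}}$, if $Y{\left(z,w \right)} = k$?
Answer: $\frac{4761}{61228} \approx 0.077759$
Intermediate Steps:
$k = 12$ ($k = 2 + 10 = 12$)
$Y{\left(z,w \right)} = 12$
$G{\left(R,P \right)} = P^{2}$
$\frac{1}{G{\left(-39,\frac{64 + 128}{c + 103} \right)} + Y{\left(310,157 \right)}} = \frac{1}{\left(\frac{64 + 128}{104 + 103}\right)^{2} + 12} = \frac{1}{\left(\frac{192}{207}\right)^{2} + 12} = \frac{1}{\left(192 \cdot \frac{1}{207}\right)^{2} + 12} = \frac{1}{\left(\frac{64}{69}\right)^{2} + 12} = \frac{1}{\frac{4096}{4761} + 12} = \frac{1}{\frac{61228}{4761}} = \frac{4761}{61228}$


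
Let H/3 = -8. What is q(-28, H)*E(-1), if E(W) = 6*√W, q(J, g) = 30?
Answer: 180*I ≈ 180.0*I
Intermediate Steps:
H = -24 (H = 3*(-8) = -24)
q(-28, H)*E(-1) = 30*(6*√(-1)) = 30*(6*I) = 180*I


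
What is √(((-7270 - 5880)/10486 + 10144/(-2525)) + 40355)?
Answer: √5772806608737206/378245 ≈ 200.87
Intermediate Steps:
√(((-7270 - 5880)/10486 + 10144/(-2525)) + 40355) = √((-13150*1/10486 + 10144*(-1/2525)) + 40355) = √((-6575/5243 - 10144/2525) + 40355) = √(-69786867/13238575 + 40355) = √(534172907258/13238575) = √5772806608737206/378245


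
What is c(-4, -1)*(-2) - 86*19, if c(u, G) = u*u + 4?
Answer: -1674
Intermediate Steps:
c(u, G) = 4 + u**2 (c(u, G) = u**2 + 4 = 4 + u**2)
c(-4, -1)*(-2) - 86*19 = (4 + (-4)**2)*(-2) - 86*19 = (4 + 16)*(-2) - 1634 = 20*(-2) - 1634 = -40 - 1634 = -1674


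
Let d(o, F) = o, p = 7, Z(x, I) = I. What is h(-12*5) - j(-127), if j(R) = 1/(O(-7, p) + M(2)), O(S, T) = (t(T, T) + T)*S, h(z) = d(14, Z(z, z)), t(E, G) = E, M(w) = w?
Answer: 1345/96 ≈ 14.010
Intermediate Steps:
h(z) = 14
O(S, T) = 2*S*T (O(S, T) = (T + T)*S = (2*T)*S = 2*S*T)
j(R) = -1/96 (j(R) = 1/(2*(-7)*7 + 2) = 1/(-98 + 2) = 1/(-96) = -1/96)
h(-12*5) - j(-127) = 14 - 1*(-1/96) = 14 + 1/96 = 1345/96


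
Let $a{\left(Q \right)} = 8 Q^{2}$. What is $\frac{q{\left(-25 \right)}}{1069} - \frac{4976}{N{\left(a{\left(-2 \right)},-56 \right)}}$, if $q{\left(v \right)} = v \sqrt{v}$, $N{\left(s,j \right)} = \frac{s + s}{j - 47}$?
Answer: $\frac{32033}{4} - \frac{125 i}{1069} \approx 8008.3 - 0.11693 i$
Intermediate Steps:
$N{\left(s,j \right)} = \frac{2 s}{-47 + j}$
$q{\left(v \right)} = v^{\frac{3}{2}}$
$\frac{q{\left(-25 \right)}}{1069} - \frac{4976}{N{\left(a{\left(-2 \right)},-56 \right)}} = \frac{\left(-25\right)^{\frac{3}{2}}}{1069} - \frac{4976}{2 \cdot 8 \left(-2\right)^{2} \frac{1}{-47 - 56}} = - 125 i \frac{1}{1069} - \frac{4976}{2 \cdot 8 \cdot 4 \frac{1}{-103}} = - \frac{125 i}{1069} - \frac{4976}{2 \cdot 32 \left(- \frac{1}{103}\right)} = - \frac{125 i}{1069} - \frac{4976}{- \frac{64}{103}} = - \frac{125 i}{1069} - - \frac{32033}{4} = - \frac{125 i}{1069} + \frac{32033}{4} = \frac{32033}{4} - \frac{125 i}{1069}$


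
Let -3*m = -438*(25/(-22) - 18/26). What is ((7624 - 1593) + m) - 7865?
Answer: -300441/143 ≈ -2101.0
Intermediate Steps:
m = -38179/143 (m = -(-146)*(25/(-22) - 18/26) = -(-146)*(25*(-1/22) - 18*1/26) = -(-146)*(-25/22 - 9/13) = -(-146)*(-523)/286 = -1/3*114537/143 = -38179/143 ≈ -266.99)
((7624 - 1593) + m) - 7865 = ((7624 - 1593) - 38179/143) - 7865 = (6031 - 38179/143) - 7865 = 824254/143 - 7865 = -300441/143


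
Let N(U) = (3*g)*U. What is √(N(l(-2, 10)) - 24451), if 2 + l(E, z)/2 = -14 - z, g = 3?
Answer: I*√24919 ≈ 157.86*I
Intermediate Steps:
l(E, z) = -32 - 2*z (l(E, z) = -4 + 2*(-14 - z) = -4 + (-28 - 2*z) = -32 - 2*z)
N(U) = 9*U (N(U) = (3*3)*U = 9*U)
√(N(l(-2, 10)) - 24451) = √(9*(-32 - 2*10) - 24451) = √(9*(-32 - 20) - 24451) = √(9*(-52) - 24451) = √(-468 - 24451) = √(-24919) = I*√24919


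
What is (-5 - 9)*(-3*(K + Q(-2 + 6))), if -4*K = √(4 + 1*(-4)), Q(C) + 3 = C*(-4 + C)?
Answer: -126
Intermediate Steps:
Q(C) = -3 + C*(-4 + C)
K = 0 (K = -√(4 + 1*(-4))/4 = -√(4 - 4)/4 = -√0/4 = -¼*0 = 0)
(-5 - 9)*(-3*(K + Q(-2 + 6))) = (-5 - 9)*(-3*(0 + (-3 + (-2 + 6)² - 4*(-2 + 6)))) = -(-42)*(0 + (-3 + 4² - 4*4)) = -(-42)*(0 + (-3 + 16 - 16)) = -(-42)*(0 - 3) = -(-42)*(-3) = -14*9 = -126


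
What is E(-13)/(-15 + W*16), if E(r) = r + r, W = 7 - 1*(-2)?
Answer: -26/129 ≈ -0.20155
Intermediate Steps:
W = 9 (W = 7 + 2 = 9)
E(r) = 2*r
E(-13)/(-15 + W*16) = (2*(-13))/(-15 + 9*16) = -26/(-15 + 144) = -26/129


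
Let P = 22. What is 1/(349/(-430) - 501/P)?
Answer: -2365/55777 ≈ -0.042401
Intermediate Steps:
1/(349/(-430) - 501/P) = 1/(349/(-430) - 501/22) = 1/(349*(-1/430) - 501*1/22) = 1/(-349/430 - 501/22) = 1/(-55777/2365) = -2365/55777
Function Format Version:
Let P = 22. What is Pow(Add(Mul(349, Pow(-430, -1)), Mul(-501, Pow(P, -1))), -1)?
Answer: Rational(-2365, 55777) ≈ -0.042401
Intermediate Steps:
Pow(Add(Mul(349, Pow(-430, -1)), Mul(-501, Pow(P, -1))), -1) = Pow(Add(Mul(349, Pow(-430, -1)), Mul(-501, Pow(22, -1))), -1) = Pow(Add(Mul(349, Rational(-1, 430)), Mul(-501, Rational(1, 22))), -1) = Pow(Add(Rational(-349, 430), Rational(-501, 22)), -1) = Pow(Rational(-55777, 2365), -1) = Rational(-2365, 55777)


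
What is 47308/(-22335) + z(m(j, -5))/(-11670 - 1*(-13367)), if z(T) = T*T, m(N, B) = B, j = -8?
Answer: -79723301/37902495 ≈ -2.1034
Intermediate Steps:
z(T) = T**2
47308/(-22335) + z(m(j, -5))/(-11670 - 1*(-13367)) = 47308/(-22335) + (-5)**2/(-11670 - 1*(-13367)) = 47308*(-1/22335) + 25/(-11670 + 13367) = -47308/22335 + 25/1697 = -79723301/37902495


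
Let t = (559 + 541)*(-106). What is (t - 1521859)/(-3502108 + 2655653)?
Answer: 1638459/846455 ≈ 1.9357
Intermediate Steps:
t = -116600 (t = 1100*(-106) = -116600)
(t - 1521859)/(-3502108 + 2655653) = (-116600 - 1521859)/(-3502108 + 2655653) = -1638459/(-846455) = -1638459*(-1/846455) = 1638459/846455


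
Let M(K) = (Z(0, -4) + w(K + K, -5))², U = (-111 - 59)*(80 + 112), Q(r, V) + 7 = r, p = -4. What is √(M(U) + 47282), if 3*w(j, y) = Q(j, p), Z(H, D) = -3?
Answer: √4263993154/3 ≈ 21766.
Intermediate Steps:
Q(r, V) = -7 + r
w(j, y) = -7/3 + j/3 (w(j, y) = (-7 + j)/3 = -7/3 + j/3)
U = -32640 (U = -170*192 = -32640)
M(K) = (-16/3 + 2*K/3)² (M(K) = (-3 + (-7/3 + (K + K)/3))² = (-3 + (-7/3 + (2*K)/3))² = (-3 + (-7/3 + 2*K/3))² = (-16/3 + 2*K/3)²)
√(M(U) + 47282) = √(4*(-8 - 32640)²/9 + 47282) = √((4/9)*(-32648)² + 47282) = √((4/9)*1065891904 + 47282) = √(4263567616/9 + 47282) = √(4263993154/9) = √4263993154/3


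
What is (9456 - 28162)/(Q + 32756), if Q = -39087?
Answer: 18706/6331 ≈ 2.9547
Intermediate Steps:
(9456 - 28162)/(Q + 32756) = (9456 - 28162)/(-39087 + 32756) = -18706/(-6331) = -18706*(-1/6331) = 18706/6331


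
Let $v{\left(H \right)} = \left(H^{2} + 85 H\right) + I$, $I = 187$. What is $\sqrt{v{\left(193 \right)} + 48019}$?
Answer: $2 \sqrt{25465} \approx 319.16$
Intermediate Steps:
$v{\left(H \right)} = 187 + H^{2} + 85 H$ ($v{\left(H \right)} = \left(H^{2} + 85 H\right) + 187 = 187 + H^{2} + 85 H$)
$\sqrt{v{\left(193 \right)} + 48019} = \sqrt{\left(187 + 193^{2} + 85 \cdot 193\right) + 48019} = \sqrt{\left(187 + 37249 + 16405\right) + 48019} = \sqrt{53841 + 48019} = \sqrt{101860} = 2 \sqrt{25465}$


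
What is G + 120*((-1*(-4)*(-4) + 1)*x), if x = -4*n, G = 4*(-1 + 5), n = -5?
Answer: -35984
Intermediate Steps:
G = 16 (G = 4*4 = 16)
x = 20 (x = -4*(-5) = 20)
G + 120*((-1*(-4)*(-4) + 1)*x) = 16 + 120*((-1*(-4)*(-4) + 1)*20) = 16 + 120*((4*(-4) + 1)*20) = 16 + 120*((-16 + 1)*20) = 16 + 120*(-15*20) = 16 + 120*(-300) = 16 - 36000 = -35984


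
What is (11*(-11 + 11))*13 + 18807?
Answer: 18807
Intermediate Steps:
(11*(-11 + 11))*13 + 18807 = (11*0)*13 + 18807 = 0*13 + 18807 = 0 + 18807 = 18807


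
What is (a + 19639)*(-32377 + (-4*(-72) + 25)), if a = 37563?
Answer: -1834124928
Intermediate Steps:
(a + 19639)*(-32377 + (-4*(-72) + 25)) = (37563 + 19639)*(-32377 + (-4*(-72) + 25)) = 57202*(-32377 + (288 + 25)) = 57202*(-32377 + 313) = 57202*(-32064) = -1834124928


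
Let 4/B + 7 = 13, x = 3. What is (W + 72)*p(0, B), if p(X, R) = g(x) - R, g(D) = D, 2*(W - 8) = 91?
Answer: 1757/6 ≈ 292.83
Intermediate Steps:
W = 107/2 (W = 8 + (1/2)*91 = 8 + 91/2 = 107/2 ≈ 53.500)
B = 2/3 (B = 4/(-7 + 13) = 4/6 = 4*(1/6) = 2/3 ≈ 0.66667)
p(X, R) = 3 - R
(W + 72)*p(0, B) = (107/2 + 72)*(3 - 1*2/3) = 251*(3 - 2/3)/2 = (251/2)*(7/3) = 1757/6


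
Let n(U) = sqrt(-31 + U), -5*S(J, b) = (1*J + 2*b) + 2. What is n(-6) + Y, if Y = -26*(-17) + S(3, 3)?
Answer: 2199/5 + I*sqrt(37) ≈ 439.8 + 6.0828*I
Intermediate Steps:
S(J, b) = -2/5 - 2*b/5 - J/5 (S(J, b) = -((1*J + 2*b) + 2)/5 = -((J + 2*b) + 2)/5 = -(2 + J + 2*b)/5 = -2/5 - 2*b/5 - J/5)
Y = 2199/5 (Y = -26*(-17) + (-2/5 - 2/5*3 - 1/5*3) = 442 + (-2/5 - 6/5 - 3/5) = 442 - 11/5 = 2199/5 ≈ 439.80)
n(-6) + Y = sqrt(-31 - 6) + 2199/5 = sqrt(-37) + 2199/5 = I*sqrt(37) + 2199/5 = 2199/5 + I*sqrt(37)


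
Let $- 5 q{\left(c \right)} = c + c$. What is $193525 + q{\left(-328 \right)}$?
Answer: $\frac{968281}{5} \approx 1.9366 \cdot 10^{5}$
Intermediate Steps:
$q{\left(c \right)} = - \frac{2 c}{5}$ ($q{\left(c \right)} = - \frac{c + c}{5} = - \frac{2 c}{5}$)
$193525 + q{\left(-328 \right)} = 193525 - - \frac{656}{5} = 193525 + \frac{656}{5} = \frac{968281}{5}$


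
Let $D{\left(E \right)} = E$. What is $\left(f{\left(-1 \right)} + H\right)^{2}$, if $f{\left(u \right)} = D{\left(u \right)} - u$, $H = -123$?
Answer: $15129$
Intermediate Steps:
$f{\left(u \right)} = 0$ ($f{\left(u \right)} = u - u = 0$)
$\left(f{\left(-1 \right)} + H\right)^{2} = \left(0 - 123\right)^{2} = \left(-123\right)^{2} = 15129$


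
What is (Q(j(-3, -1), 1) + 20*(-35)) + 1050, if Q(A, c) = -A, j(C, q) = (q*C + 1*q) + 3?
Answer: 345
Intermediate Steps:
j(C, q) = 3 + q + C*q (j(C, q) = (C*q + q) + 3 = (q + C*q) + 3 = 3 + q + C*q)
(Q(j(-3, -1), 1) + 20*(-35)) + 1050 = (-(3 - 1 - 3*(-1)) + 20*(-35)) + 1050 = (-(3 - 1 + 3) - 700) + 1050 = (-1*5 - 700) + 1050 = (-5 - 700) + 1050 = -705 + 1050 = 345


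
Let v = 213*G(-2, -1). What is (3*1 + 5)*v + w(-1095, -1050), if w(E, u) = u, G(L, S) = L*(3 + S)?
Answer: -7866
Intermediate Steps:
v = -852 (v = 213*(-2*(3 - 1)) = 213*(-2*2) = 213*(-4) = -852)
(3*1 + 5)*v + w(-1095, -1050) = (3*1 + 5)*(-852) - 1050 = (3 + 5)*(-852) - 1050 = 8*(-852) - 1050 = -6816 - 1050 = -7866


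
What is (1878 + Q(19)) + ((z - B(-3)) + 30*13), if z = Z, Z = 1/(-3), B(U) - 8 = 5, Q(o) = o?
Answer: 6821/3 ≈ 2273.7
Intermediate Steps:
B(U) = 13 (B(U) = 8 + 5 = 13)
Z = -⅓ (Z = 1*(-⅓) = -⅓ ≈ -0.33333)
z = -⅓ ≈ -0.33333
(1878 + Q(19)) + ((z - B(-3)) + 30*13) = (1878 + 19) + ((-⅓ - 1*13) + 30*13) = 1897 + ((-⅓ - 13) + 390) = 1897 + (-40/3 + 390) = 1897 + 1130/3 = 6821/3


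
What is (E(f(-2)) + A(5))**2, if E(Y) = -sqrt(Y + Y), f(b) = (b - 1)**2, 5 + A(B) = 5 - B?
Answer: 43 + 30*sqrt(2) ≈ 85.426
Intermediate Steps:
A(B) = -B (A(B) = -5 + (5 - B) = -B)
f(b) = (-1 + b)**2
E(Y) = -sqrt(2)*sqrt(Y) (E(Y) = -sqrt(2*Y) = -sqrt(2)*sqrt(Y))
(E(f(-2)) + A(5))**2 = (-sqrt(2)*sqrt((-1 - 2)**2) - 1*5)**2 = (-sqrt(2)*sqrt((-3)**2) - 5)**2 = (-sqrt(2)*sqrt(9) - 5)**2 = (-1*sqrt(2)*3 - 5)**2 = (-3*sqrt(2) - 5)**2 = (-5 - 3*sqrt(2))**2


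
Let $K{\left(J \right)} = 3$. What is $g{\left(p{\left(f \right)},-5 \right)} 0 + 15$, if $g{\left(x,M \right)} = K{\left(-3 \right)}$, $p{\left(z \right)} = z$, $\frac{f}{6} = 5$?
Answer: $15$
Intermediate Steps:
$f = 30$ ($f = 6 \cdot 5 = 30$)
$g{\left(x,M \right)} = 3$
$g{\left(p{\left(f \right)},-5 \right)} 0 + 15 = 3 \cdot 0 + 15 = 0 + 15 = 15$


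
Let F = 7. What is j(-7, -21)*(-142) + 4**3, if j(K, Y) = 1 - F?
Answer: 916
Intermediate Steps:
j(K, Y) = -6 (j(K, Y) = 1 - 1*7 = 1 - 7 = -6)
j(-7, -21)*(-142) + 4**3 = -6*(-142) + 4**3 = 852 + 64 = 916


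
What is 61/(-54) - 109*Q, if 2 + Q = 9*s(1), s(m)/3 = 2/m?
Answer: -306133/54 ≈ -5669.1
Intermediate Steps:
s(m) = 6/m (s(m) = 3*(2/m) = 6/m)
Q = 52 (Q = -2 + 9*(6/1) = -2 + 9*(6*1) = -2 + 9*6 = -2 + 54 = 52)
61/(-54) - 109*Q = 61/(-54) - 109*52 = 61*(-1/54) - 5668 = -61/54 - 5668 = -306133/54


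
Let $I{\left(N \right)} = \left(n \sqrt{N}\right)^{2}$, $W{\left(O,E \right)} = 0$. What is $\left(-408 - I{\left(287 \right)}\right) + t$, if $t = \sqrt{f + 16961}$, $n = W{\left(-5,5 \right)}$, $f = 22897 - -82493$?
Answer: $-408 + \sqrt{122351} \approx -58.213$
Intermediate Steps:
$f = 105390$ ($f = 22897 + 82493 = 105390$)
$n = 0$
$t = \sqrt{122351}$ ($t = \sqrt{105390 + 16961} = \sqrt{122351} \approx 349.79$)
$I{\left(N \right)} = 0$ ($I{\left(N \right)} = \left(0 \sqrt{N}\right)^{2} = 0^{2} = 0$)
$\left(-408 - I{\left(287 \right)}\right) + t = \left(-408 - 0\right) + \sqrt{122351} = \left(-408 + 0\right) + \sqrt{122351} = -408 + \sqrt{122351}$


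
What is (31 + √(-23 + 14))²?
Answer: 952 + 186*I ≈ 952.0 + 186.0*I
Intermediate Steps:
(31 + √(-23 + 14))² = (31 + √(-9))² = (31 + 3*I)²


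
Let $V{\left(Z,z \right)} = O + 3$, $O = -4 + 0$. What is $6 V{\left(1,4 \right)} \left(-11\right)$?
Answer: $66$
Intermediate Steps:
$O = -4$
$V{\left(Z,z \right)} = -1$ ($V{\left(Z,z \right)} = -4 + 3 = -1$)
$6 V{\left(1,4 \right)} \left(-11\right) = 6 \left(-1\right) \left(-11\right) = \left(-6\right) \left(-11\right) = 66$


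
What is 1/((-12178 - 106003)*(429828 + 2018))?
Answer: -1/51035992126 ≈ -1.9594e-11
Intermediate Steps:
1/((-12178 - 106003)*(429828 + 2018)) = 1/(-118181*431846) = 1/(-51035992126) = -1/51035992126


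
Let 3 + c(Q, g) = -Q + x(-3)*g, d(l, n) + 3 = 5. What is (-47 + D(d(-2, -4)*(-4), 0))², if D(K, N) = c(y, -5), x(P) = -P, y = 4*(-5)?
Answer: 2025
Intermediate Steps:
y = -20
d(l, n) = 2 (d(l, n) = -3 + 5 = 2)
c(Q, g) = -3 - Q + 3*g (c(Q, g) = -3 + (-Q + (-1*(-3))*g) = -3 + (-Q + 3*g) = -3 - Q + 3*g)
D(K, N) = 2 (D(K, N) = -3 - 1*(-20) + 3*(-5) = -3 + 20 - 15 = 2)
(-47 + D(d(-2, -4)*(-4), 0))² = (-47 + 2)² = (-45)² = 2025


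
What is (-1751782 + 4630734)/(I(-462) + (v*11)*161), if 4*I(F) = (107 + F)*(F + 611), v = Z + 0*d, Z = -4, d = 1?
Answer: -11515808/81231 ≈ -141.77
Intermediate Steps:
v = -4 (v = -4 + 0*1 = -4 + 0 = -4)
I(F) = (107 + F)*(611 + F)/4 (I(F) = ((107 + F)*(F + 611))/4 = ((107 + F)*(611 + F))/4 = (107 + F)*(611 + F)/4)
(-1751782 + 4630734)/(I(-462) + (v*11)*161) = (-1751782 + 4630734)/((65377/4 + (¼)*(-462)² + (359/2)*(-462)) - 4*11*161) = 2878952/((65377/4 + (¼)*213444 - 82929) - 44*161) = 2878952/((65377/4 + 53361 - 82929) - 7084) = 2878952/(-52895/4 - 7084) = 2878952/(-81231/4) = 2878952*(-4/81231) = -11515808/81231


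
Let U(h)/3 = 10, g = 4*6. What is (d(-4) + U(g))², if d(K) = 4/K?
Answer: 841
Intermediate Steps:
g = 24
U(h) = 30 (U(h) = 3*10 = 30)
(d(-4) + U(g))² = (4/(-4) + 30)² = (4*(-¼) + 30)² = (-1 + 30)² = 29² = 841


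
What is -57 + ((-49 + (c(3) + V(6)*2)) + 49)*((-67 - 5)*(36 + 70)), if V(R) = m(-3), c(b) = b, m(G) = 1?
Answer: -38217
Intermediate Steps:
V(R) = 1
-57 + ((-49 + (c(3) + V(6)*2)) + 49)*((-67 - 5)*(36 + 70)) = -57 + ((-49 + (3 + 1*2)) + 49)*((-67 - 5)*(36 + 70)) = -57 + ((-49 + (3 + 2)) + 49)*(-72*106) = -57 + ((-49 + 5) + 49)*(-7632) = -57 + (-44 + 49)*(-7632) = -57 + 5*(-7632) = -57 - 38160 = -38217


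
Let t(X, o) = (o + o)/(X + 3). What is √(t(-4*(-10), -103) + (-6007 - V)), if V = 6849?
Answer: 21*I*√53922/43 ≈ 113.41*I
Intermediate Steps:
t(X, o) = 2*o/(3 + X) (t(X, o) = (2*o)/(3 + X) = 2*o/(3 + X))
√(t(-4*(-10), -103) + (-6007 - V)) = √(2*(-103)/(3 - 4*(-10)) + (-6007 - 1*6849)) = √(2*(-103)/(3 + 40) + (-6007 - 6849)) = √(2*(-103)/43 - 12856) = √(2*(-103)*(1/43) - 12856) = √(-206/43 - 12856) = √(-553014/43) = 21*I*√53922/43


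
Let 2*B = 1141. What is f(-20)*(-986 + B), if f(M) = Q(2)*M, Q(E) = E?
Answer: 16620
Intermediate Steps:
B = 1141/2 (B = (½)*1141 = 1141/2 ≈ 570.50)
f(M) = 2*M
f(-20)*(-986 + B) = (2*(-20))*(-986 + 1141/2) = -40*(-831/2) = 16620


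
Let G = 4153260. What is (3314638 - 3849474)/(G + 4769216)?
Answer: -133709/2230619 ≈ -0.059943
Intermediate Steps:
(3314638 - 3849474)/(G + 4769216) = (3314638 - 3849474)/(4153260 + 4769216) = -534836/8922476 = -534836*1/8922476 = -133709/2230619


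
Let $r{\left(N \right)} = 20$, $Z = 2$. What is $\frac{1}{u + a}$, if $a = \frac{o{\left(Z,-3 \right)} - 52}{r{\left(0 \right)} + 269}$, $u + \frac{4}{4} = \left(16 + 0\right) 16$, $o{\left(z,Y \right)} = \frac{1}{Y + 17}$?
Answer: $\frac{4046}{1031003} \approx 0.0039243$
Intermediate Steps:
$o{\left(z,Y \right)} = \frac{1}{17 + Y}$
$u = 255$ ($u = -1 + \left(16 + 0\right) 16 = -1 + 16 \cdot 16 = -1 + 256 = 255$)
$a = - \frac{727}{4046}$ ($a = \frac{\frac{1}{17 - 3} - 52}{20 + 269} = \frac{\frac{1}{14} - 52}{289} = \left(\frac{1}{14} - 52\right) \frac{1}{289} = \left(- \frac{727}{14}\right) \frac{1}{289} = - \frac{727}{4046} \approx -0.17968$)
$\frac{1}{u + a} = \frac{1}{255 - \frac{727}{4046}} = \frac{1}{\frac{1031003}{4046}} = \frac{4046}{1031003}$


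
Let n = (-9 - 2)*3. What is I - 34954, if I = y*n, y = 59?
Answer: -36901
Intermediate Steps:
n = -33 (n = -11*3 = -33)
I = -1947 (I = 59*(-33) = -1947)
I - 34954 = -1947 - 34954 = -36901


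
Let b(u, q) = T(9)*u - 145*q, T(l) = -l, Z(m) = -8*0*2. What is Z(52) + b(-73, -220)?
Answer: 32557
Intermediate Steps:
Z(m) = 0 (Z(m) = 0*2 = 0)
b(u, q) = -145*q - 9*u (b(u, q) = (-1*9)*u - 145*q = -9*u - 145*q = -145*q - 9*u)
Z(52) + b(-73, -220) = 0 + (-145*(-220) - 9*(-73)) = 0 + (31900 + 657) = 0 + 32557 = 32557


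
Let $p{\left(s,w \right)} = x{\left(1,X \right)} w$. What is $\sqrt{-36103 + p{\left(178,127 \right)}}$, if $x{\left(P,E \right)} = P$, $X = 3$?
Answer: $2 i \sqrt{8994} \approx 189.67 i$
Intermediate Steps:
$p{\left(s,w \right)} = w$ ($p{\left(s,w \right)} = 1 w = w$)
$\sqrt{-36103 + p{\left(178,127 \right)}} = \sqrt{-36103 + 127} = \sqrt{-35976} = 2 i \sqrt{8994}$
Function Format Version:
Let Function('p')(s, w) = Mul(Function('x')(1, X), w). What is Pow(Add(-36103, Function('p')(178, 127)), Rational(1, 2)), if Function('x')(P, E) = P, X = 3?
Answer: Mul(2, I, Pow(8994, Rational(1, 2))) ≈ Mul(189.67, I)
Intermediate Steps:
Function('p')(s, w) = w (Function('p')(s, w) = Mul(1, w) = w)
Pow(Add(-36103, Function('p')(178, 127)), Rational(1, 2)) = Pow(Add(-36103, 127), Rational(1, 2)) = Pow(-35976, Rational(1, 2)) = Mul(2, I, Pow(8994, Rational(1, 2)))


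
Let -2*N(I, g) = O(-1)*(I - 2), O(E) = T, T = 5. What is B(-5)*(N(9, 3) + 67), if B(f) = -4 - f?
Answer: 99/2 ≈ 49.500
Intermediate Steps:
O(E) = 5
N(I, g) = 5 - 5*I/2 (N(I, g) = -5*(I - 2)/2 = -5*(-2 + I)/2 = -(-10 + 5*I)/2 = 5 - 5*I/2)
B(-5)*(N(9, 3) + 67) = (-4 - 1*(-5))*((5 - 5/2*9) + 67) = (-4 + 5)*((5 - 45/2) + 67) = 1*(-35/2 + 67) = 1*(99/2) = 99/2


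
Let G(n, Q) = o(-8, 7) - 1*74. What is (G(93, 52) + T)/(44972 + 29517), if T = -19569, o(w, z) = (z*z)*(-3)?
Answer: -19790/74489 ≈ -0.26568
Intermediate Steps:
o(w, z) = -3*z² (o(w, z) = z²*(-3) = -3*z²)
G(n, Q) = -221 (G(n, Q) = -3*7² - 1*74 = -3*49 - 74 = -147 - 74 = -221)
(G(93, 52) + T)/(44972 + 29517) = (-221 - 19569)/(44972 + 29517) = -19790/74489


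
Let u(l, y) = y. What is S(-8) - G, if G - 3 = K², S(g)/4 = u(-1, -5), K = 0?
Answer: -23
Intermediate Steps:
S(g) = -20 (S(g) = 4*(-5) = -20)
G = 3 (G = 3 + 0² = 3 + 0 = 3)
S(-8) - G = -20 - 1*3 = -20 - 3 = -23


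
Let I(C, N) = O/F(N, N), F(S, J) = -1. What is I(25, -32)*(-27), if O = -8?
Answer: -216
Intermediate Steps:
I(C, N) = 8 (I(C, N) = -8/(-1) = -8*(-1) = 8)
I(25, -32)*(-27) = 8*(-27) = -216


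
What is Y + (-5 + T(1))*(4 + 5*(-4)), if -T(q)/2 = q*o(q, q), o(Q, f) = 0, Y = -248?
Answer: -168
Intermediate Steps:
T(q) = 0 (T(q) = -2*q*0 = -2*0 = 0)
Y + (-5 + T(1))*(4 + 5*(-4)) = -248 + (-5 + 0)*(4 + 5*(-4)) = -248 - 5*(4 - 20) = -248 - 5*(-16) = -248 + 80 = -168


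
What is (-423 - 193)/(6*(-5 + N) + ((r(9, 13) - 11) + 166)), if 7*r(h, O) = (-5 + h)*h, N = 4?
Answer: -4312/1079 ≈ -3.9963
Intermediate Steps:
r(h, O) = h*(-5 + h)/7 (r(h, O) = ((-5 + h)*h)/7 = (h*(-5 + h))/7 = h*(-5 + h)/7)
(-423 - 193)/(6*(-5 + N) + ((r(9, 13) - 11) + 166)) = (-423 - 193)/(6*(-5 + 4) + (((⅐)*9*(-5 + 9) - 11) + 166)) = -616/(6*(-1) + (((⅐)*9*4 - 11) + 166)) = -616/(-6 + ((36/7 - 11) + 166)) = -616/(-6 + (-41/7 + 166)) = -616/(-6 + 1121/7) = -616/1079/7 = -616*7/1079 = -4312/1079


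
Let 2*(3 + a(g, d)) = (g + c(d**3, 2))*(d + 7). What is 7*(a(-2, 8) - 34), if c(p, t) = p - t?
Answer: 26411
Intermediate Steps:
a(g, d) = -3 + (7 + d)*(-2 + g + d**3)/2 (a(g, d) = -3 + ((g + (d**3 - 1*2))*(d + 7))/2 = -3 + ((g + (d**3 - 2))*(7 + d))/2 = -3 + ((g + (-2 + d**3))*(7 + d))/2 = -3 + ((-2 + g + d**3)*(7 + d))/2 = -3 + ((7 + d)*(-2 + g + d**3))/2 = -3 + (7 + d)*(-2 + g + d**3)/2)
7*(a(-2, 8) - 34) = 7*((-10 + (1/2)*8**4 - 1*8 + (7/2)*(-2) + (7/2)*8**3 + (1/2)*8*(-2)) - 34) = 7*((-10 + (1/2)*4096 - 8 - 7 + (7/2)*512 - 8) - 34) = 7*((-10 + 2048 - 8 - 7 + 1792 - 8) - 34) = 7*(3807 - 34) = 7*3773 = 26411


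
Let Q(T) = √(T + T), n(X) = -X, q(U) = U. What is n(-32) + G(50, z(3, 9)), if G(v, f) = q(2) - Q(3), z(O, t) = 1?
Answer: 34 - √6 ≈ 31.551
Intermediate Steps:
Q(T) = √2*√T (Q(T) = √(2*T) = √2*√T)
G(v, f) = 2 - √6 (G(v, f) = 2 - √2*√3 = 2 - √6)
n(-32) + G(50, z(3, 9)) = -1*(-32) + (2 - √6) = 32 + (2 - √6) = 34 - √6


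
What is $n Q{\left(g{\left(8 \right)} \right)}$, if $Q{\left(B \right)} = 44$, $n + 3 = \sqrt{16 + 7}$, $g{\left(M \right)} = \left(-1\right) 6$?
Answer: $-132 + 44 \sqrt{23} \approx 79.017$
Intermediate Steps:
$g{\left(M \right)} = -6$
$n = -3 + \sqrt{23}$ ($n = -3 + \sqrt{16 + 7} = -3 + \sqrt{23} \approx 1.7958$)
$n Q{\left(g{\left(8 \right)} \right)} = \left(-3 + \sqrt{23}\right) 44 = -132 + 44 \sqrt{23}$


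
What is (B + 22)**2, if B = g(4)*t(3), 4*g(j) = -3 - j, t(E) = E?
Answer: 4489/16 ≈ 280.56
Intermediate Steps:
g(j) = -3/4 - j/4 (g(j) = (-3 - j)/4 = -3/4 - j/4)
B = -21/4 (B = (-3/4 - 1/4*4)*3 = (-3/4 - 1)*3 = -7/4*3 = -21/4 ≈ -5.2500)
(B + 22)**2 = (-21/4 + 22)**2 = (67/4)**2 = 4489/16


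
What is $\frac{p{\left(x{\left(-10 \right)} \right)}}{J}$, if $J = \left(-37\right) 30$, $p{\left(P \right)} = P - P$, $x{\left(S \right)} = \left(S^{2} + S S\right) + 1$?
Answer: $0$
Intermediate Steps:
$x{\left(S \right)} = 1 + 2 S^{2}$ ($x{\left(S \right)} = \left(S^{2} + S^{2}\right) + 1 = 2 S^{2} + 1 = 1 + 2 S^{2}$)
$p{\left(P \right)} = 0$
$J = -1110$
$\frac{p{\left(x{\left(-10 \right)} \right)}}{J} = \frac{0}{-1110} = 0 \left(- \frac{1}{1110}\right) = 0$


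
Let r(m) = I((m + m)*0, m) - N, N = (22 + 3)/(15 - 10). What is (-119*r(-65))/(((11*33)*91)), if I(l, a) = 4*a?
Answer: 4505/4719 ≈ 0.95465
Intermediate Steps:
N = 5 (N = 25/5 = 25*(1/5) = 5)
r(m) = -5 + 4*m (r(m) = 4*m - 1*5 = 4*m - 5 = -5 + 4*m)
(-119*r(-65))/(((11*33)*91)) = (-119*(-5 + 4*(-65)))/(((11*33)*91)) = (-119*(-5 - 260))/((363*91)) = -119*(-265)/33033 = 31535*(1/33033) = 4505/4719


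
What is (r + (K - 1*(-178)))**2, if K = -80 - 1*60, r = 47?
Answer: 7225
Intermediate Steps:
K = -140 (K = -80 - 60 = -140)
(r + (K - 1*(-178)))**2 = (47 + (-140 - 1*(-178)))**2 = (47 + (-140 + 178))**2 = (47 + 38)**2 = 85**2 = 7225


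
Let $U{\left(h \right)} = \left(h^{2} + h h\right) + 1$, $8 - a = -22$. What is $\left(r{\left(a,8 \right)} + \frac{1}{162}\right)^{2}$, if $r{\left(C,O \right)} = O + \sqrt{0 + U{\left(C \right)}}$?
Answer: $\frac{48947653}{26244} + \frac{1297 \sqrt{1801}}{81} \approx 2544.6$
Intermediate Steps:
$a = 30$ ($a = 8 - -22 = 8 + 22 = 30$)
$U{\left(h \right)} = 1 + 2 h^{2}$ ($U{\left(h \right)} = \left(h^{2} + h^{2}\right) + 1 = 2 h^{2} + 1 = 1 + 2 h^{2}$)
$r{\left(C,O \right)} = O + \sqrt{1 + 2 C^{2}}$ ($r{\left(C,O \right)} = O + \sqrt{0 + \left(1 + 2 C^{2}\right)} = O + \sqrt{1 + 2 C^{2}}$)
$\left(r{\left(a,8 \right)} + \frac{1}{162}\right)^{2} = \left(\left(8 + \sqrt{1 + 2 \cdot 30^{2}}\right) + \frac{1}{162}\right)^{2} = \left(\left(8 + \sqrt{1 + 2 \cdot 900}\right) + \frac{1}{162}\right)^{2} = \left(\left(8 + \sqrt{1 + 1800}\right) + \frac{1}{162}\right)^{2} = \left(\left(8 + \sqrt{1801}\right) + \frac{1}{162}\right)^{2} = \left(\frac{1297}{162} + \sqrt{1801}\right)^{2}$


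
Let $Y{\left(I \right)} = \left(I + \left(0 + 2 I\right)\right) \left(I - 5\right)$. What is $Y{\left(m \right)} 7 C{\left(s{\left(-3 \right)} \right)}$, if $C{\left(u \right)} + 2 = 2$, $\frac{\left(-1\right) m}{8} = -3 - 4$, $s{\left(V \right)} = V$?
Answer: $0$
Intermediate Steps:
$m = 56$ ($m = - 8 \left(-3 - 4\right) = \left(-8\right) \left(-7\right) = 56$)
$C{\left(u \right)} = 0$ ($C{\left(u \right)} = -2 + 2 = 0$)
$Y{\left(I \right)} = 3 I \left(-5 + I\right)$ ($Y{\left(I \right)} = \left(I + 2 I\right) \left(-5 + I\right) = 3 I \left(-5 + I\right)$)
$Y{\left(m \right)} 7 C{\left(s{\left(-3 \right)} \right)} = 3 \cdot 56 \left(-5 + 56\right) 7 \cdot 0 = 3 \cdot 56 \cdot 51 \cdot 7 \cdot 0 = 8568 \cdot 7 \cdot 0 = 59976 \cdot 0 = 0$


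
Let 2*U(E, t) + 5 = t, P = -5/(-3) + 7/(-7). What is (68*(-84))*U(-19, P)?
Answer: 12376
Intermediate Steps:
P = 2/3 (P = -5*(-1/3) + 7*(-1/7) = 5/3 - 1 = 2/3 ≈ 0.66667)
U(E, t) = -5/2 + t/2
(68*(-84))*U(-19, P) = (68*(-84))*(-5/2 + (1/2)*(2/3)) = -5712*(-5/2 + 1/3) = -5712*(-13/6) = 12376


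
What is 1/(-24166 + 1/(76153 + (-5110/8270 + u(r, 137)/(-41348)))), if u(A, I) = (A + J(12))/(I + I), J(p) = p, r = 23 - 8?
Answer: -713500156820711/17242444780359927922 ≈ -4.1380e-5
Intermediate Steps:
r = 15
u(A, I) = (12 + A)/(2*I) (u(A, I) = (A + 12)/(I + I) = (12 + A)/((2*I)) = (12 + A)*(1/(2*I)) = (12 + A)/(2*I))
1/(-24166 + 1/(76153 + (-5110/8270 + u(r, 137)/(-41348)))) = 1/(-24166 + 1/(76153 + (-5110/8270 + ((½)*(12 + 15)/137)/(-41348)))) = 1/(-24166 + 1/(76153 + (-5110*1/8270 + ((½)*(1/137)*27)*(-1/41348)))) = 1/(-24166 + 1/(76153 + (-511/827 + (27/274)*(-1/41348)))) = 1/(-24166 + 1/(76153 + (-511/827 - 27/11329352))) = 1/(-24166 + 1/(76153 - 5789321201/9369374104)) = 1/(-24166 + 1/(713500156820711/9369374104)) = 1/(-24166 + 9369374104/713500156820711) = 1/(-17242444780359927922/713500156820711) = -713500156820711/17242444780359927922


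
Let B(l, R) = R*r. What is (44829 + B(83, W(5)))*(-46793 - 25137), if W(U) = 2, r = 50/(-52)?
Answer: -41917351360/13 ≈ -3.2244e+9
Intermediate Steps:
r = -25/26 (r = 50*(-1/52) = -25/26 ≈ -0.96154)
B(l, R) = -25*R/26 (B(l, R) = R*(-25/26) = -25*R/26)
(44829 + B(83, W(5)))*(-46793 - 25137) = (44829 - 25/26*2)*(-46793 - 25137) = (44829 - 25/13)*(-71930) = (582752/13)*(-71930) = -41917351360/13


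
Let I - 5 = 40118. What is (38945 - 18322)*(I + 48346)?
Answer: 1824496187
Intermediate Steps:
I = 40123 (I = 5 + 40118 = 40123)
(38945 - 18322)*(I + 48346) = (38945 - 18322)*(40123 + 48346) = 20623*88469 = 1824496187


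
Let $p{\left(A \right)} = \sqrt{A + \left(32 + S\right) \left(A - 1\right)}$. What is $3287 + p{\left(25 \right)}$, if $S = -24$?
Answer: $3287 + \sqrt{217} \approx 3301.7$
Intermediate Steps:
$p{\left(A \right)} = \sqrt{-8 + 9 A}$ ($p{\left(A \right)} = \sqrt{A + \left(32 - 24\right) \left(A - 1\right)} = \sqrt{A + 8 \left(-1 + A\right)} = \sqrt{A + \left(-8 + 8 A\right)} = \sqrt{-8 + 9 A}$)
$3287 + p{\left(25 \right)} = 3287 + \sqrt{-8 + 9 \cdot 25} = 3287 + \sqrt{-8 + 225} = 3287 + \sqrt{217}$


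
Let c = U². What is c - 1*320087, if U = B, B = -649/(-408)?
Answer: -53282541167/166464 ≈ -3.2008e+5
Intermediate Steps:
B = 649/408 (B = -649*(-1/408) = 649/408 ≈ 1.5907)
U = 649/408 ≈ 1.5907
c = 421201/166464 (c = (649/408)² = 421201/166464 ≈ 2.5303)
c - 1*320087 = 421201/166464 - 1*320087 = 421201/166464 - 320087 = -53282541167/166464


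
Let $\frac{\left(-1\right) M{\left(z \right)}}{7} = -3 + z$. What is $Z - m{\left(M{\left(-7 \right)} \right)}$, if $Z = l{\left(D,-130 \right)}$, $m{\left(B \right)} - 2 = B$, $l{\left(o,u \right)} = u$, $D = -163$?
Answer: $-202$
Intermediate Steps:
$M{\left(z \right)} = 21 - 7 z$ ($M{\left(z \right)} = - 7 \left(-3 + z\right) = 21 - 7 z$)
$m{\left(B \right)} = 2 + B$
$Z = -130$
$Z - m{\left(M{\left(-7 \right)} \right)} = -130 - \left(2 + \left(21 - -49\right)\right) = -130 - \left(2 + \left(21 + 49\right)\right) = -130 - \left(2 + 70\right) = -130 - 72 = -202$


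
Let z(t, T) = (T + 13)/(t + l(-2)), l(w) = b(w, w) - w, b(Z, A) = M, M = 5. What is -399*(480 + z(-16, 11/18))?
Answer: -10309495/54 ≈ -1.9092e+5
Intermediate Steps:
b(Z, A) = 5
l(w) = 5 - w
z(t, T) = (13 + T)/(7 + t) (z(t, T) = (T + 13)/(t + (5 - 1*(-2))) = (13 + T)/(t + (5 + 2)) = (13 + T)/(t + 7) = (13 + T)/(7 + t))
-399*(480 + z(-16, 11/18)) = -399*(480 + (13 + 11/18)/(7 - 16)) = -399*(480 + (13 + 11*(1/18))/(-9)) = -399*(480 - (13 + 11/18)/9) = -399*(480 - 1/9*245/18) = -399*(480 - 245/162) = -399*77515/162 = -10309495/54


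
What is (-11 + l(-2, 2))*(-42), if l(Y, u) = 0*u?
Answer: 462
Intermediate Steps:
l(Y, u) = 0
(-11 + l(-2, 2))*(-42) = (-11 + 0)*(-42) = -11*(-42) = 462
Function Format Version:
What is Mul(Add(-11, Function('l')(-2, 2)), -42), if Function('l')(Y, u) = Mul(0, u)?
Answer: 462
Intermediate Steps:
Function('l')(Y, u) = 0
Mul(Add(-11, Function('l')(-2, 2)), -42) = Mul(Add(-11, 0), -42) = Mul(-11, -42) = 462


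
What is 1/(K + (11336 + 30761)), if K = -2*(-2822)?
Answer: 1/47741 ≈ 2.0946e-5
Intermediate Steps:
K = 5644
1/(K + (11336 + 30761)) = 1/(5644 + (11336 + 30761)) = 1/(5644 + 42097) = 1/47741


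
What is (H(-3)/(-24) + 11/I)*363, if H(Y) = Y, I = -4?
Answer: -7623/8 ≈ -952.88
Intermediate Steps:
(H(-3)/(-24) + 11/I)*363 = (-3/(-24) + 11/(-4))*363 = (-3*(-1/24) + 11*(-1/4))*363 = (1/8 - 11/4)*363 = -21/8*363 = -7623/8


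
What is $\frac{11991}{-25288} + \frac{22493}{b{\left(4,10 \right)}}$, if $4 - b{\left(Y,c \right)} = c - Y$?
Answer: $- \frac{284413483}{25288} \approx -11247.0$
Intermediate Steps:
$b{\left(Y,c \right)} = 4 + Y - c$ ($b{\left(Y,c \right)} = 4 - \left(c - Y\right) = 4 + \left(Y - c\right) = 4 + Y - c$)
$\frac{11991}{-25288} + \frac{22493}{b{\left(4,10 \right)}} = \frac{11991}{-25288} + \frac{22493}{4 + 4 - 10} = 11991 \left(- \frac{1}{25288}\right) + \frac{22493}{4 + 4 - 10} = - \frac{11991}{25288} + \frac{22493}{-2} = - \frac{11991}{25288} + 22493 \left(- \frac{1}{2}\right) = - \frac{11991}{25288} - \frac{22493}{2} = - \frac{284413483}{25288}$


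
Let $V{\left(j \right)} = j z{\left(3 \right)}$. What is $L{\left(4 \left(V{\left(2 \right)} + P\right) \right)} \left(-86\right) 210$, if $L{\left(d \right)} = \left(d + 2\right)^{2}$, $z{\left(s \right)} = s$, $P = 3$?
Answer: $-26078640$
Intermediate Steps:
$V{\left(j \right)} = 3 j$ ($V{\left(j \right)} = j 3 = 3 j$)
$L{\left(d \right)} = \left(2 + d\right)^{2}$
$L{\left(4 \left(V{\left(2 \right)} + P\right) \right)} \left(-86\right) 210 = \left(2 + 4 \left(3 \cdot 2 + 3\right)\right)^{2} \left(-86\right) 210 = \left(2 + 4 \left(6 + 3\right)\right)^{2} \left(-86\right) 210 = \left(2 + 4 \cdot 9\right)^{2} \left(-86\right) 210 = \left(2 + 36\right)^{2} \left(-86\right) 210 = 38^{2} \left(-86\right) 210 = 1444 \left(-86\right) 210 = \left(-124184\right) 210 = -26078640$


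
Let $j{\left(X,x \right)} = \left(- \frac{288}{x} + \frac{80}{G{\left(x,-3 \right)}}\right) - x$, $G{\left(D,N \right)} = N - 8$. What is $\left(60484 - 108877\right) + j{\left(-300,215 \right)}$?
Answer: $- \frac{114978288}{2365} \approx -48617.0$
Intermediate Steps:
$G{\left(D,N \right)} = -8 + N$
$j{\left(X,x \right)} = - \frac{80}{11} - x - \frac{288}{x}$ ($j{\left(X,x \right)} = \left(- \frac{288}{x} + \frac{80}{-8 - 3}\right) - x = \left(- \frac{288}{x} + \frac{80}{-11}\right) - x = \left(- \frac{288}{x} + 80 \left(- \frac{1}{11}\right)\right) - x = \left(- \frac{288}{x} - \frac{80}{11}\right) - x = \left(- \frac{80}{11} - \frac{288}{x}\right) - x = - \frac{80}{11} - x - \frac{288}{x}$)
$\left(60484 - 108877\right) + j{\left(-300,215 \right)} = \left(60484 - 108877\right) - \left(\frac{2445}{11} + \frac{288}{215}\right) = \left(60484 - 108877\right) - \frac{528843}{2365} = -48393 - \frac{528843}{2365} = - \frac{114978288}{2365}$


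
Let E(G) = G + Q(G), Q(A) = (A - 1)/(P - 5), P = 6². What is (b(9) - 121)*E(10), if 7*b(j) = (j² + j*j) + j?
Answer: -215644/217 ≈ -993.75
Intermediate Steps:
P = 36
Q(A) = -1/31 + A/31 (Q(A) = (A - 1)/(36 - 5) = (-1 + A)/31 = (-1 + A)*(1/31) = -1/31 + A/31)
b(j) = j/7 + 2*j²/7 (b(j) = ((j² + j*j) + j)/7 = ((j² + j²) + j)/7 = (2*j² + j)/7 = (j + 2*j²)/7 = j/7 + 2*j²/7)
E(G) = -1/31 + 32*G/31 (E(G) = G + (-1/31 + G/31) = -1/31 + 32*G/31)
(b(9) - 121)*E(10) = ((⅐)*9*(1 + 2*9) - 121)*(-1/31 + (32/31)*10) = ((⅐)*9*(1 + 18) - 121)*(-1/31 + 320/31) = ((⅐)*9*19 - 121)*(319/31) = (171/7 - 121)*(319/31) = -676/7*319/31 = -215644/217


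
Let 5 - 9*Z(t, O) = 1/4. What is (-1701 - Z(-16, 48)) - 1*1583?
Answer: -118243/36 ≈ -3284.5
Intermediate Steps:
Z(t, O) = 19/36 (Z(t, O) = 5/9 - ⅑/4 = 5/9 - ⅑*¼ = 5/9 - 1/36 = 19/36)
(-1701 - Z(-16, 48)) - 1*1583 = (-1701 - 1*19/36) - 1*1583 = (-1701 - 19/36) - 1583 = -61255/36 - 1583 = -118243/36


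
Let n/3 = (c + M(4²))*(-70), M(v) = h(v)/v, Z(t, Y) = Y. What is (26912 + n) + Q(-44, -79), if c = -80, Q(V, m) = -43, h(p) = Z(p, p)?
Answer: 43459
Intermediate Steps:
h(p) = p
M(v) = 1 (M(v) = v/v = 1)
n = 16590 (n = 3*((-80 + 1)*(-70)) = 3*(-79*(-70)) = 3*5530 = 16590)
(26912 + n) + Q(-44, -79) = (26912 + 16590) - 43 = 43502 - 43 = 43459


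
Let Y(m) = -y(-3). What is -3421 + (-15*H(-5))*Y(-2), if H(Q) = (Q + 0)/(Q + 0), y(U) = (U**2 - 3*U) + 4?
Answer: -3091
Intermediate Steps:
y(U) = 4 + U**2 - 3*U
Y(m) = -22 (Y(m) = -(4 + (-3)**2 - 3*(-3)) = -(4 + 9 + 9) = -1*22 = -22)
H(Q) = 1 (H(Q) = Q/Q = 1)
-3421 + (-15*H(-5))*Y(-2) = -3421 - 15*1*(-22) = -3421 - 15*(-22) = -3421 + 330 = -3091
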